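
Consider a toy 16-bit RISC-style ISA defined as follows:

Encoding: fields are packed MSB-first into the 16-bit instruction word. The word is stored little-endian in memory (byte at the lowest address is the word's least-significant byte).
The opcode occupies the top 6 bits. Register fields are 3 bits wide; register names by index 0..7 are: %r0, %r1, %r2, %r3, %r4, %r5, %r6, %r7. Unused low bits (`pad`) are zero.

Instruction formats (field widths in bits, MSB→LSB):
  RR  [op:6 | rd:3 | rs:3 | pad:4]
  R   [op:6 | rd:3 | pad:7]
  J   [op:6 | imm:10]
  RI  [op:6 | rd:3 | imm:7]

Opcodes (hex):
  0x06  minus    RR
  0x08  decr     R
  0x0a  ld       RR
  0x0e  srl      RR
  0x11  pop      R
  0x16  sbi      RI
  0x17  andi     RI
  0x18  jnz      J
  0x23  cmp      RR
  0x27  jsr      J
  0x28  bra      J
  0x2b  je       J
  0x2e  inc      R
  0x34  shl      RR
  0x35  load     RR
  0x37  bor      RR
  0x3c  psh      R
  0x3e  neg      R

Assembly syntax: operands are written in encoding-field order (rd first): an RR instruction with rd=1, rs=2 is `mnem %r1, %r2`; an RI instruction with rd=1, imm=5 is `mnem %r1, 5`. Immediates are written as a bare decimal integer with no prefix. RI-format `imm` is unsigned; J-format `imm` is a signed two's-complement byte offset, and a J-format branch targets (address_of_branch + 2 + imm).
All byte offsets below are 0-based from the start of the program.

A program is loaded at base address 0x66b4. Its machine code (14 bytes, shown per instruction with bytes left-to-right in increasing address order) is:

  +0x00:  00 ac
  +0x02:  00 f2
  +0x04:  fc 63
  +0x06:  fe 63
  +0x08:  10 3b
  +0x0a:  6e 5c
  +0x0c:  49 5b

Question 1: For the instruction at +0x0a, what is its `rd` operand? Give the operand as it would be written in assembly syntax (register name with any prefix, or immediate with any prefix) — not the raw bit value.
%r0

+0x0a: 6e 5c ⇒ word 0x5c6e (little)
  opcode bits[15:10]=0x17: andi/RI
  [9:7] rd=0 = %r0
  [6:0] imm=110 = 110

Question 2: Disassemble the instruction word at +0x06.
jnz -2

@+06  little-endian(fe 63) = 0x63fe
  top 6b → 0x18 → jnz [J]
  imm@[9:0]=0x3fe (s10→-2) ⇒ -2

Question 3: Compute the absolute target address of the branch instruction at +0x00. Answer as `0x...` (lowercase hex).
off 0x00: read 00 ac as little → 0xac00
  op=0xac00>>10=0x2b ⇒ je (J)
  imm: (w>>0)&0x3ff=0x0 → 0
  target = base 0x66b4 + off 0x00 + 2 + imm 0 = 0x66b6

0x66b6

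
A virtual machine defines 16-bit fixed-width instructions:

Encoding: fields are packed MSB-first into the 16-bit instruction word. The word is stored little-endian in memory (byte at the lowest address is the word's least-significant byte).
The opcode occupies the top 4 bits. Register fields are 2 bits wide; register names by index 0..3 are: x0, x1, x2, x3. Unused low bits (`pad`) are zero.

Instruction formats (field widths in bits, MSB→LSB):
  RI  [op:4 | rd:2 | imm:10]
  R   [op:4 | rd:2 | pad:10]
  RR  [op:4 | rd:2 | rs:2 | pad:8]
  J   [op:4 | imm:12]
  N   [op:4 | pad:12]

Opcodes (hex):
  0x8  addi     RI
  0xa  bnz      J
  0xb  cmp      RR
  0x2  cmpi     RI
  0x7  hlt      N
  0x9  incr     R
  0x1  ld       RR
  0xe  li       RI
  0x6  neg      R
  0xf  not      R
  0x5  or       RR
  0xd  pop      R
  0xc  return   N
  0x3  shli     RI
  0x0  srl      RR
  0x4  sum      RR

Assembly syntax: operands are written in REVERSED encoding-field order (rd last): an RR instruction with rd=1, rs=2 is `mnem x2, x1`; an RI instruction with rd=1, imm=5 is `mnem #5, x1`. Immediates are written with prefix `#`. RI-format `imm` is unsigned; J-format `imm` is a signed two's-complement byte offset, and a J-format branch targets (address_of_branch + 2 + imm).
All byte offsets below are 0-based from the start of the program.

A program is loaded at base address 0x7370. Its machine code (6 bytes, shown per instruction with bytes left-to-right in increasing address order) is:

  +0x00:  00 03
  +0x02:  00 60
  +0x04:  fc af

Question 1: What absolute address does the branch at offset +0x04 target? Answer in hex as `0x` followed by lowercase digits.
0x7372

off 0x04: read fc af as little → 0xaffc
  opcode bits[15:12]=0xa: bnz/J
  [11:0] imm=4092 (s12→-4) = #-4
  target = base 0x7370 + off 0x04 + 2 + imm -4 = 0x7372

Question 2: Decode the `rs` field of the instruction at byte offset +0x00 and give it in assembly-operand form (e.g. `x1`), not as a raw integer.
@+00  little-endian(00 03) = 0x0300
  top 4b → 0x0 → srl [RR]
  rd@[11:10]=0x0 ⇒ x0
  rs@[9:8]=0x3 ⇒ x3

x3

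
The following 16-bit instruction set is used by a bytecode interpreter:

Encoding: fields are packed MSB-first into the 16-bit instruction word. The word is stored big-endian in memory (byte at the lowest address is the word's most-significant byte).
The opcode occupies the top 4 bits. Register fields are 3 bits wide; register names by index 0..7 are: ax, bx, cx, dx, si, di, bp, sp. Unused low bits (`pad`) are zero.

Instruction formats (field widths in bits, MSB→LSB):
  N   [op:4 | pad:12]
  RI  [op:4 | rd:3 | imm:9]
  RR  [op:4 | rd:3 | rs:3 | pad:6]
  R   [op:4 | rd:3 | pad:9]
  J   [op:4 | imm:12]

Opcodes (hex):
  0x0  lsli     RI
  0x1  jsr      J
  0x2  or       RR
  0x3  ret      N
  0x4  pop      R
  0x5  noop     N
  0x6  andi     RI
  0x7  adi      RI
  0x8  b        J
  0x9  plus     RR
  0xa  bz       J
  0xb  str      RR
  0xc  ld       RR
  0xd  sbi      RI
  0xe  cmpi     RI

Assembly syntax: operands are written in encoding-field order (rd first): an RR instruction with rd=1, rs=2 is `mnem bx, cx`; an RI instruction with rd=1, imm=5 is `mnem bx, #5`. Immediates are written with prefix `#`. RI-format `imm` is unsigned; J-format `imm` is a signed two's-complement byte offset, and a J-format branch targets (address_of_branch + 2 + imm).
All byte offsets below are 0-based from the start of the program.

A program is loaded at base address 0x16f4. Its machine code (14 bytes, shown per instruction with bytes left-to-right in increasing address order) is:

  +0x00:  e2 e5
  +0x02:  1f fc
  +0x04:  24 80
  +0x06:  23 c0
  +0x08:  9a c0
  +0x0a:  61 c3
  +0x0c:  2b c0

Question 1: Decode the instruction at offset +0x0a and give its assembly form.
andi ax, #451

[0a] 61 c3 → 0x61c3
  op=0x61c3>>12=0x6 ⇒ andi (RI)
  [11:9] rd=0 = ax
  [8:0] imm=451 = #451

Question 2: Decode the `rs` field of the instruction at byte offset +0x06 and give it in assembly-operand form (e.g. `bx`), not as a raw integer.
off 0x06: read 23 c0 as big → 0x23c0
  top 4b → 0x2 → or [RR]
  rd@[11:9]=0x1 ⇒ bx
  rs@[8:6]=0x7 ⇒ sp

sp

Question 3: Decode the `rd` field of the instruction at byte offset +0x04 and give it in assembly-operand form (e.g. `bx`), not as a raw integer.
cx

@+04  big-endian(24 80) = 0x2480
  op=0x2480>>12=0x2 ⇒ or (RR)
  rd@[11:9]=0x2 ⇒ cx
  rs@[8:6]=0x2 ⇒ cx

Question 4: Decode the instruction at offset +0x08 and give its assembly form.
off 0x08: read 9a c0 as big → 0x9ac0
  opcode bits[15:12]=0x9: plus/RR
  rd: (w>>9)&0x7=0x5 → di
  rs: (w>>6)&0x7=0x3 → dx

plus di, dx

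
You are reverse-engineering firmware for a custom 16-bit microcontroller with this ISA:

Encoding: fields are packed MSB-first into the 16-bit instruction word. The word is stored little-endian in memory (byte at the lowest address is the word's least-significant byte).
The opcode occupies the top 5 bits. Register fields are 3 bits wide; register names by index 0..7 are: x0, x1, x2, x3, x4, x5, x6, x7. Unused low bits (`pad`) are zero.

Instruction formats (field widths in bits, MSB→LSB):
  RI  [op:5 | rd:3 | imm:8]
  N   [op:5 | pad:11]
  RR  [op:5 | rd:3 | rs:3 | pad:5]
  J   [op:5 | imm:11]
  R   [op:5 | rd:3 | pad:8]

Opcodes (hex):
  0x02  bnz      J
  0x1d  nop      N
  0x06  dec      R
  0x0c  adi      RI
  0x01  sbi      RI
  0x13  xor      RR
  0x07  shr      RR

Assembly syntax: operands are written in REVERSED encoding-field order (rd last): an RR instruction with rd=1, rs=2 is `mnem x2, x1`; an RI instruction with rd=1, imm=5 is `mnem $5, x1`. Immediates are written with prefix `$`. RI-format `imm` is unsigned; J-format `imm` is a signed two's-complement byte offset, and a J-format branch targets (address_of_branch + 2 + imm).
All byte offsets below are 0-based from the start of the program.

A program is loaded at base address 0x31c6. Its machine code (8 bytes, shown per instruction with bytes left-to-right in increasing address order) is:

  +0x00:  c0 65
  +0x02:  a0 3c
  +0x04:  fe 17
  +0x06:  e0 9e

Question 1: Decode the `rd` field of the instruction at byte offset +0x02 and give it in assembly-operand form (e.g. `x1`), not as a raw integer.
x4

+0x02: a0 3c ⇒ word 0x3ca0 (little)
  opcode bits[15:11]=0x7: shr/RR
  rd@[10:8]=0x4 ⇒ x4
  rs@[7:5]=0x5 ⇒ x5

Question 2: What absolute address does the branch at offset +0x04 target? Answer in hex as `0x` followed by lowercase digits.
+0x04: fe 17 ⇒ word 0x17fe (little)
  top 5b → 0x2 → bnz [J]
  imm@[10:0]=0x7fe (s11→-2) ⇒ $-2
  target = base 0x31c6 + off 0x04 + 2 + imm -2 = 0x31ca

0x31ca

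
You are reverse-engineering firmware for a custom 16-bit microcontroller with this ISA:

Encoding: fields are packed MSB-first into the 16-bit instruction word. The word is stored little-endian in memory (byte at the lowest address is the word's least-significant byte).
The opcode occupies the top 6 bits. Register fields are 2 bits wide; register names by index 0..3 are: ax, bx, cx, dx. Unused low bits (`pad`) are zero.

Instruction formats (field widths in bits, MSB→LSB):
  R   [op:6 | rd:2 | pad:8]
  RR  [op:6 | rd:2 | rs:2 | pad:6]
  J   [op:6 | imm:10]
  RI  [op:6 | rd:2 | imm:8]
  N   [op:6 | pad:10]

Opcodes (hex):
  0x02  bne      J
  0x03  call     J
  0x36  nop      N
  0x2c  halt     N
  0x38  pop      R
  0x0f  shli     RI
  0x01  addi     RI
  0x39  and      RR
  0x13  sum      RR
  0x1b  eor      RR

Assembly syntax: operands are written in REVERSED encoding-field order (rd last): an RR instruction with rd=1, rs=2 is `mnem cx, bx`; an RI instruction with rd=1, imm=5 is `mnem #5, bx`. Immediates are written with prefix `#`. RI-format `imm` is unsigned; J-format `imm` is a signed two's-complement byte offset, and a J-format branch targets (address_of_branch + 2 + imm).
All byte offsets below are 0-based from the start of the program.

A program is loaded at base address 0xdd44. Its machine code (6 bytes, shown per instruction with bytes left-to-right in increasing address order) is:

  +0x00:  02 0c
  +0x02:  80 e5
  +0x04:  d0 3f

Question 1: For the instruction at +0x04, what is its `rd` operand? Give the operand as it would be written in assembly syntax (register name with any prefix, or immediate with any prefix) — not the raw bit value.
@+04  little-endian(d0 3f) = 0x3fd0
  opcode bits[15:10]=0xf: shli/RI
  rd@[9:8]=0x3 ⇒ dx
  imm@[7:0]=0xd0 ⇒ #208

dx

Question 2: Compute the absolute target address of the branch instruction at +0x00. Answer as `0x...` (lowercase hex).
+0x00: 02 0c ⇒ word 0x0c02 (little)
  opcode bits[15:10]=0x3: call/J
  imm@[9:0]=0x2 ⇒ #2
  target = base 0xdd44 + off 0x00 + 2 + imm 2 = 0xdd48

0xdd48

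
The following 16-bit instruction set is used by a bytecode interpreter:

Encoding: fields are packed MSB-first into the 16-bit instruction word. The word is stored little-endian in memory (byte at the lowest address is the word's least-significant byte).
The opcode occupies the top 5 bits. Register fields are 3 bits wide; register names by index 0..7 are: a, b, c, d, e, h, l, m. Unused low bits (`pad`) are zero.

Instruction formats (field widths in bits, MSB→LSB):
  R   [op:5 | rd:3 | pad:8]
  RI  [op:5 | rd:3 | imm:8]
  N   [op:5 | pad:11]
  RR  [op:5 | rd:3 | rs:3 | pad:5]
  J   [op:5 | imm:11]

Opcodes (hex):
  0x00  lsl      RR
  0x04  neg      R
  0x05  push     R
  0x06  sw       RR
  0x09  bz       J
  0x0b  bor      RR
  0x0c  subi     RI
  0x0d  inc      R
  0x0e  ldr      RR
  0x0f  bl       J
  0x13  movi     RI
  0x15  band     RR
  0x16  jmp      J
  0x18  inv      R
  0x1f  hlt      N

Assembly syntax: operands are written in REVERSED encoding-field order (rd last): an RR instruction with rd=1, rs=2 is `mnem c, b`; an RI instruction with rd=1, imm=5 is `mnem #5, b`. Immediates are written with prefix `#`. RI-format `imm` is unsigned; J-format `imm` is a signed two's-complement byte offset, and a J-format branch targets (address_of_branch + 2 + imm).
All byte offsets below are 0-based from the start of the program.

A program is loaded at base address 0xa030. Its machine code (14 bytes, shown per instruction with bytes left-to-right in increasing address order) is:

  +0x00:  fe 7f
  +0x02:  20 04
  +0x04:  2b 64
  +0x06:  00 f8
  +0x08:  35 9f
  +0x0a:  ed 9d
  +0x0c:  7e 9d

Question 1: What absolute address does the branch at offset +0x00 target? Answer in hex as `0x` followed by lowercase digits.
0xa030

off 0x00: read fe 7f as little → 0x7ffe
  opcode bits[15:11]=0xf: bl/J
  [10:0] imm=2046 (s11→-2) = #-2
  target = base 0xa030 + off 0x00 + 2 + imm -2 = 0xa030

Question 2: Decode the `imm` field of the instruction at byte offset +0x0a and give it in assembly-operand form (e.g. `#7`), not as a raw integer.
+0x0a: ed 9d ⇒ word 0x9ded (little)
  opcode bits[15:11]=0x13: movi/RI
  [10:8] rd=5 = h
  [7:0] imm=237 = #237

#237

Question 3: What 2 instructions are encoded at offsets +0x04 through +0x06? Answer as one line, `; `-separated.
[04] 2b 64 → 0x642b
  top 5b → 0xc → subi [RI]
  [10:8] rd=4 = e
  [7:0] imm=43 = #43
[06] 00 f8 → 0xf800
  top 5b → 0x1f → hlt [N]

subi #43, e; hlt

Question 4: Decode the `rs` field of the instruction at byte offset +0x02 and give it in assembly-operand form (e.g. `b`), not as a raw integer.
+0x02: 20 04 ⇒ word 0x0420 (little)
  top 5b → 0x0 → lsl [RR]
  rd@[10:8]=0x4 ⇒ e
  rs@[7:5]=0x1 ⇒ b

b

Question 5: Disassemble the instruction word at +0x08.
@+08  little-endian(35 9f) = 0x9f35
  op=0x9f35>>11=0x13 ⇒ movi (RI)
  rd: (w>>8)&0x7=0x7 → m
  imm: (w>>0)&0xff=0x35 → #53

movi #53, m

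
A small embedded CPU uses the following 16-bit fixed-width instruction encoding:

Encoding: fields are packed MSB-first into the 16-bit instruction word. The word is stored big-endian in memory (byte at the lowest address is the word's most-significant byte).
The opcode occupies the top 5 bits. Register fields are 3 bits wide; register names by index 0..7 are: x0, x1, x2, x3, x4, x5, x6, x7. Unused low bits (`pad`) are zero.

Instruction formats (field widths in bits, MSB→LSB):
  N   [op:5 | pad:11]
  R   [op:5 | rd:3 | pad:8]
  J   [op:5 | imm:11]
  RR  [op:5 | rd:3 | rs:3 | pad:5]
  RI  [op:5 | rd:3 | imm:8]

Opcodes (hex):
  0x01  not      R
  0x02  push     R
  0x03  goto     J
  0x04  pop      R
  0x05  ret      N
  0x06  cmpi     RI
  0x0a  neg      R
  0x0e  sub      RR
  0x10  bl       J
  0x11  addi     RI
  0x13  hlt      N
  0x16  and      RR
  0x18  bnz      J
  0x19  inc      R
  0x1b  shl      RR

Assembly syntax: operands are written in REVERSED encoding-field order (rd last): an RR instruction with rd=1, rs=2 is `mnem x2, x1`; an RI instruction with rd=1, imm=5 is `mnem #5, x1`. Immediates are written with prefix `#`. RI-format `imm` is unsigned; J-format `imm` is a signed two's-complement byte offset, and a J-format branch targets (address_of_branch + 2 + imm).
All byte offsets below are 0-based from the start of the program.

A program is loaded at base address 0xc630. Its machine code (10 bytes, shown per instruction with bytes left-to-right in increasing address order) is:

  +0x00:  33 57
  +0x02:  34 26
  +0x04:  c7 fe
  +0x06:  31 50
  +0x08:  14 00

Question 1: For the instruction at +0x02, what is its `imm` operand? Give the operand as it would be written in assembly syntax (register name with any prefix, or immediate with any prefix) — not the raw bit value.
off 0x02: read 34 26 as big → 0x3426
  top 5b → 0x6 → cmpi [RI]
  rd@[10:8]=0x4 ⇒ x4
  imm@[7:0]=0x26 ⇒ #38

#38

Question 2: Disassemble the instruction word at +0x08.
push x4

+0x08: 14 00 ⇒ word 0x1400 (big)
  top 5b → 0x2 → push [R]
  [10:8] rd=4 = x4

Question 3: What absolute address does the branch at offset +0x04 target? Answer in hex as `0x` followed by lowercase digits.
@+04  big-endian(c7 fe) = 0xc7fe
  top 5b → 0x18 → bnz [J]
  [10:0] imm=2046 (s11→-2) = #-2
  target = base 0xc630 + off 0x04 + 2 + imm -2 = 0xc634

0xc634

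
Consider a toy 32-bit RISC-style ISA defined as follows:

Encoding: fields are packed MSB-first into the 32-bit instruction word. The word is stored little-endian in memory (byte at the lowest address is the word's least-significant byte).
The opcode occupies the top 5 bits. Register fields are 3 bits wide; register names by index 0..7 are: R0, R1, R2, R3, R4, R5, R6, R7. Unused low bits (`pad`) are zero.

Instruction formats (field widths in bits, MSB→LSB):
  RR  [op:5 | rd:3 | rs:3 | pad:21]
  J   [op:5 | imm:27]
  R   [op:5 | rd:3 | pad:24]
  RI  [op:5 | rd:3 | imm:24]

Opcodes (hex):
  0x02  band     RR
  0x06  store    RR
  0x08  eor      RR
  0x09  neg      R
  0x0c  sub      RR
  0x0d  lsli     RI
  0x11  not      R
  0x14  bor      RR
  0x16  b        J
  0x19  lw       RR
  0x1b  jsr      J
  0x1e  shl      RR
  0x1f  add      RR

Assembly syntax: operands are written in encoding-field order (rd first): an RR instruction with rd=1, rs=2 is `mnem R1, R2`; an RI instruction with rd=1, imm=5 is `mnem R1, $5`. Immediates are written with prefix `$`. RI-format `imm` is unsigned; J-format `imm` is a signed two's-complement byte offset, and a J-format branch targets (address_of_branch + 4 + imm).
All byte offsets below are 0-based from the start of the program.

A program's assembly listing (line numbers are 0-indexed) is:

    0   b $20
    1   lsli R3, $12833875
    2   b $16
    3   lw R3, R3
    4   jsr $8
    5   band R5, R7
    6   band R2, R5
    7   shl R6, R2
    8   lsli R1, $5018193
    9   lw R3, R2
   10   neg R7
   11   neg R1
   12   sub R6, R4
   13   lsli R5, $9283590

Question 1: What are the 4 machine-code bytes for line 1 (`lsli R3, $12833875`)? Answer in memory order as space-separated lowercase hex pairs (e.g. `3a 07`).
53 d4 c3 6b

L1: lsli op=0xd:5|rd=3:3|imm=12833875:24 ⇒ 0x6bc3d453 ⇒ little 53 d4 c3 6b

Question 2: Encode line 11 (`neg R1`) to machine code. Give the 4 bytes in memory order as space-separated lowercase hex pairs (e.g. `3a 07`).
00 00 00 49

11. neg fields op=0x9:5|rd=1:3|pad=0:24 → word 49000000h → 00 00 00 49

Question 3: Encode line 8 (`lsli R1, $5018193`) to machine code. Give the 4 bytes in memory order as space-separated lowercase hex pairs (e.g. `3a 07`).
8. lsli fields op=0xd:5|rd=1:3|imm=5018193:24 → word 694c9251h → 51 92 4c 69

51 92 4c 69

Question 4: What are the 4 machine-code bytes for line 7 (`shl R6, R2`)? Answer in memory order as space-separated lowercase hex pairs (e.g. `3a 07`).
00 00 40 f6

line 7 (shl): pack op=0x1e:5|rd=6:3|rs=2:3|pad=0:21 = 0xf6400000; little→ 00 00 40 f6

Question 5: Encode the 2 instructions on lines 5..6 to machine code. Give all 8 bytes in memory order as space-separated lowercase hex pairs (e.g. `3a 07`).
line 5 (band): pack op=0x2:5|rd=5:3|rs=7:3|pad=0:21 = 0x15e00000; little→ 00 00 e0 15
line 6 (band): pack op=0x2:5|rd=2:3|rs=5:3|pad=0:21 = 0x12a00000; little→ 00 00 a0 12

00 00 e0 15 00 00 a0 12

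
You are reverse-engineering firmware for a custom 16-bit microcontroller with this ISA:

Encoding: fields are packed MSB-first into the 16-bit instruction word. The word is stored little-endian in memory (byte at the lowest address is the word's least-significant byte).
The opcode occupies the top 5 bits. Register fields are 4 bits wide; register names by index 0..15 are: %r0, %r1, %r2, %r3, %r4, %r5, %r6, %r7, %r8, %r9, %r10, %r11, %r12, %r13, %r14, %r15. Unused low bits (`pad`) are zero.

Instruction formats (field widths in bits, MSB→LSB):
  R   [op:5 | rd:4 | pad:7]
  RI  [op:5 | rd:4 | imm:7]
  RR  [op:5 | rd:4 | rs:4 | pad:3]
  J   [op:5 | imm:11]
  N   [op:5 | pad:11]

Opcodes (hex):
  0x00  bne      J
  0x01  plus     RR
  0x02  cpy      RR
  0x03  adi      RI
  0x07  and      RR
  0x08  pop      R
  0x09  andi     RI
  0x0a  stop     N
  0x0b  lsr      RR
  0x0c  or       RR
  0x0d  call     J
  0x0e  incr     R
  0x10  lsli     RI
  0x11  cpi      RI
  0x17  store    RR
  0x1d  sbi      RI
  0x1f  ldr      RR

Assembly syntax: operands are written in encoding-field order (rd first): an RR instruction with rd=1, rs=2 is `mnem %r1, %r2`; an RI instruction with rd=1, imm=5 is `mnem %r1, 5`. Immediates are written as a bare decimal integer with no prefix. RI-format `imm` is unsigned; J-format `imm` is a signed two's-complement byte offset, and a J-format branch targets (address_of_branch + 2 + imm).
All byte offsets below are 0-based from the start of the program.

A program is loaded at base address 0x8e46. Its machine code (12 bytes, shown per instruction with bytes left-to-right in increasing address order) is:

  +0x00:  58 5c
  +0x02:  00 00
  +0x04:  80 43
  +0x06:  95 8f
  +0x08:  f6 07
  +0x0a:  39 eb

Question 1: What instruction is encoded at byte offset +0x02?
+0x02: 00 00 ⇒ word 0x0000 (little)
  top 5b → 0x0 → bne [J]
  imm@[10:0]=0x0 ⇒ 0

bne 0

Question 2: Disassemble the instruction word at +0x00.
[00] 58 5c → 0x5c58
  op=0x5c58>>11=0xb ⇒ lsr (RR)
  rd: (w>>7)&0xf=0x8 → %r8
  rs: (w>>3)&0xf=0xb → %r11

lsr %r8, %r11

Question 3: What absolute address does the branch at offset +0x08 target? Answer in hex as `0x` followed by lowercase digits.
off 0x08: read f6 07 as little → 0x07f6
  op=0x07f6>>11=0x0 ⇒ bne (J)
  [10:0] imm=2038 (s11→-10) = -10
  target = base 0x8e46 + off 0x08 + 2 + imm -10 = 0x8e46

0x8e46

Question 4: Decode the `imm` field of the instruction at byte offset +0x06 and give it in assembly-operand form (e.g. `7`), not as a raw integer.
@+06  little-endian(95 8f) = 0x8f95
  top 5b → 0x11 → cpi [RI]
  rd: (w>>7)&0xf=0xf → %r15
  imm: (w>>0)&0x7f=0x15 → 21

21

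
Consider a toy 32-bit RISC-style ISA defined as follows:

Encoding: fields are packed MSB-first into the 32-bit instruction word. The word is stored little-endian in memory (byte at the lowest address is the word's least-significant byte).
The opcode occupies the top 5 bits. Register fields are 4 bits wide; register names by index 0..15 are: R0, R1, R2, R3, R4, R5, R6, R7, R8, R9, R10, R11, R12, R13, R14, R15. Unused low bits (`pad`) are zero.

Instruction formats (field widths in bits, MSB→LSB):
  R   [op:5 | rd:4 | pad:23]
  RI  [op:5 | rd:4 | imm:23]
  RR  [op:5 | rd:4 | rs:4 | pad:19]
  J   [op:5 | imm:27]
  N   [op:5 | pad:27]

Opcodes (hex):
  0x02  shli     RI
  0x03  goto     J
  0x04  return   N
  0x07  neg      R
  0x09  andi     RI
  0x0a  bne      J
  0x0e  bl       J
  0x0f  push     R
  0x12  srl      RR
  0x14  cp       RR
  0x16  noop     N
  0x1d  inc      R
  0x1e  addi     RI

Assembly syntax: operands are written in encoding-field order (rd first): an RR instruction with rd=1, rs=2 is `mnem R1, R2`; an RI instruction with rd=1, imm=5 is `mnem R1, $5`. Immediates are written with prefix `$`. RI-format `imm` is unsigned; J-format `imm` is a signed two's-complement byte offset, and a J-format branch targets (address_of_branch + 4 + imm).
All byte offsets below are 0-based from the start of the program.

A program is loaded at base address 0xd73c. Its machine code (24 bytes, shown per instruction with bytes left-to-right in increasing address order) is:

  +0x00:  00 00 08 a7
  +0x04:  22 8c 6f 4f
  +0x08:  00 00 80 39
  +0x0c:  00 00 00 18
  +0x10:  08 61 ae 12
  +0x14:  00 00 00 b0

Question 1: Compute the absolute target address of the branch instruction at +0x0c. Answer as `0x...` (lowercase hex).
@+0c  little-endian(00 00 00 18) = 0x18000000
  top 5b → 0x3 → goto [J]
  imm@[26:0]=0x0 ⇒ $0
  target = base 0xd73c + off 0x0c + 4 + imm 0 = 0xd74c

0xd74c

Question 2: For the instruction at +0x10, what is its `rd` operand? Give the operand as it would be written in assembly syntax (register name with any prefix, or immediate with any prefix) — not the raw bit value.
off 0x10: read 08 61 ae 12 as little → 0x12ae6108
  op=0x12ae6108>>27=0x2 ⇒ shli (RI)
  [26:23] rd=5 = R5
  [22:0] imm=3039496 = $3039496

R5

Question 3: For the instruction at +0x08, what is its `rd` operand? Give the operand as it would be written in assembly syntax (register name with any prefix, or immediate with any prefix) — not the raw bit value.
R3

@+08  little-endian(00 00 80 39) = 0x39800000
  op=0x39800000>>27=0x7 ⇒ neg (R)
  rd: (w>>23)&0xf=0x3 → R3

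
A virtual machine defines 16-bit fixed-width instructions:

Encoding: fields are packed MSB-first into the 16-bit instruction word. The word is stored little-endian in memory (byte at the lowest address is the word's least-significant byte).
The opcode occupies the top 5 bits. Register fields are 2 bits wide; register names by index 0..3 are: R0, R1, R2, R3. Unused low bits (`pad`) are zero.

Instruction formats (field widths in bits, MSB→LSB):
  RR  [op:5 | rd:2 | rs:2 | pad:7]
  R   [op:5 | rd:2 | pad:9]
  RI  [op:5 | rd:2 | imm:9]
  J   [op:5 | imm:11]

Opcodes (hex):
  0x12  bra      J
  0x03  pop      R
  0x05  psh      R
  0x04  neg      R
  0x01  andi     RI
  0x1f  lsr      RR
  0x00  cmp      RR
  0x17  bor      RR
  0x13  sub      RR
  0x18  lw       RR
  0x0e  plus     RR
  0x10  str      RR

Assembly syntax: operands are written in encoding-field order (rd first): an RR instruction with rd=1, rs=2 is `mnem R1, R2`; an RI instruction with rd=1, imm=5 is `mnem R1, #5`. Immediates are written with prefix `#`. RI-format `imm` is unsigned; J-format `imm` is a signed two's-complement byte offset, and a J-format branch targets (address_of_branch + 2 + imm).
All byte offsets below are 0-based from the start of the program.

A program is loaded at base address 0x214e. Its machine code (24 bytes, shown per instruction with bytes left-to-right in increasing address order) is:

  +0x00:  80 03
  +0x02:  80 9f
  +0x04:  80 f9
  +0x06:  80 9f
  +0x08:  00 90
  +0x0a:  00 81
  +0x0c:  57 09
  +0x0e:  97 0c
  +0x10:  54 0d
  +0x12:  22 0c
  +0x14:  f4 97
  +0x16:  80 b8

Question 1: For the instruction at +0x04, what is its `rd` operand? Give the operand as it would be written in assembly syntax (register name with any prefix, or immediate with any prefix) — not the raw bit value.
off 0x04: read 80 f9 as little → 0xf980
  top 5b → 0x1f → lsr [RR]
  rd@[10:9]=0x0 ⇒ R0
  rs@[8:7]=0x3 ⇒ R3

R0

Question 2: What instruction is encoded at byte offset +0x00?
cmp R1, R3

off 0x00: read 80 03 as little → 0x0380
  op=0x0380>>11=0x0 ⇒ cmp (RR)
  rd@[10:9]=0x1 ⇒ R1
  rs@[8:7]=0x3 ⇒ R3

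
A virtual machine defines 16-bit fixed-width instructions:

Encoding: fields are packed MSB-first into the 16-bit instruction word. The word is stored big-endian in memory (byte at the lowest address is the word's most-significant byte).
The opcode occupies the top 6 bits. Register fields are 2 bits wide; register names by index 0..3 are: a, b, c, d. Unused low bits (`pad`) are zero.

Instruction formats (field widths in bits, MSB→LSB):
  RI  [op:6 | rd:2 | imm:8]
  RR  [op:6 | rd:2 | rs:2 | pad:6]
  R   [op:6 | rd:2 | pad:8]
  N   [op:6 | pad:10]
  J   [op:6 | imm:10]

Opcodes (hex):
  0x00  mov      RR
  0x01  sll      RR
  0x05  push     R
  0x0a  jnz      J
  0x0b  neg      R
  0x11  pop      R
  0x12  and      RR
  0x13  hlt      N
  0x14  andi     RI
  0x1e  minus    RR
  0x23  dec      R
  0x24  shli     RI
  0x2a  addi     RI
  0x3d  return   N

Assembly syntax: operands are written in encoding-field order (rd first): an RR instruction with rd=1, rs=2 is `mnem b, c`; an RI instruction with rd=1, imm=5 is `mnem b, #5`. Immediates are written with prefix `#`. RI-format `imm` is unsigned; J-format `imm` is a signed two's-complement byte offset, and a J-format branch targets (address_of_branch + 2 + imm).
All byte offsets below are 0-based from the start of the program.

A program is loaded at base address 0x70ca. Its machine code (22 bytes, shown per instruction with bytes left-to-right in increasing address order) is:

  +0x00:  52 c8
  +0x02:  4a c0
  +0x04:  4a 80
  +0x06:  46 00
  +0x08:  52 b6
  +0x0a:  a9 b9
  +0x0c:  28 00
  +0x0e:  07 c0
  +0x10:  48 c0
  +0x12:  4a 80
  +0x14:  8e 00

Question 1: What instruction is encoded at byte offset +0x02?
and c, d

@+02  big-endian(4a c0) = 0x4ac0
  top 6b → 0x12 → and [RR]
  rd: (w>>8)&0x3=0x2 → c
  rs: (w>>6)&0x3=0x3 → d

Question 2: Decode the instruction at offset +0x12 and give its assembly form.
and c, c

+0x12: 4a 80 ⇒ word 0x4a80 (big)
  op=0x4a80>>10=0x12 ⇒ and (RR)
  rd@[9:8]=0x2 ⇒ c
  rs@[7:6]=0x2 ⇒ c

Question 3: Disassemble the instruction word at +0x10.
and a, d

+0x10: 48 c0 ⇒ word 0x48c0 (big)
  op=0x48c0>>10=0x12 ⇒ and (RR)
  rd@[9:8]=0x0 ⇒ a
  rs@[7:6]=0x3 ⇒ d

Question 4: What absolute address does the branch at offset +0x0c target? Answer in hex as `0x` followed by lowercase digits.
0x70d8

+0x0c: 28 00 ⇒ word 0x2800 (big)
  op=0x2800>>10=0xa ⇒ jnz (J)
  imm: (w>>0)&0x3ff=0x0 → #0
  target = base 0x70ca + off 0x0c + 2 + imm 0 = 0x70d8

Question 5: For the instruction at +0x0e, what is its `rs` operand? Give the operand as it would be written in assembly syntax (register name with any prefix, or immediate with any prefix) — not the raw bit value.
@+0e  big-endian(07 c0) = 0x07c0
  opcode bits[15:10]=0x1: sll/RR
  [9:8] rd=3 = d
  [7:6] rs=3 = d

d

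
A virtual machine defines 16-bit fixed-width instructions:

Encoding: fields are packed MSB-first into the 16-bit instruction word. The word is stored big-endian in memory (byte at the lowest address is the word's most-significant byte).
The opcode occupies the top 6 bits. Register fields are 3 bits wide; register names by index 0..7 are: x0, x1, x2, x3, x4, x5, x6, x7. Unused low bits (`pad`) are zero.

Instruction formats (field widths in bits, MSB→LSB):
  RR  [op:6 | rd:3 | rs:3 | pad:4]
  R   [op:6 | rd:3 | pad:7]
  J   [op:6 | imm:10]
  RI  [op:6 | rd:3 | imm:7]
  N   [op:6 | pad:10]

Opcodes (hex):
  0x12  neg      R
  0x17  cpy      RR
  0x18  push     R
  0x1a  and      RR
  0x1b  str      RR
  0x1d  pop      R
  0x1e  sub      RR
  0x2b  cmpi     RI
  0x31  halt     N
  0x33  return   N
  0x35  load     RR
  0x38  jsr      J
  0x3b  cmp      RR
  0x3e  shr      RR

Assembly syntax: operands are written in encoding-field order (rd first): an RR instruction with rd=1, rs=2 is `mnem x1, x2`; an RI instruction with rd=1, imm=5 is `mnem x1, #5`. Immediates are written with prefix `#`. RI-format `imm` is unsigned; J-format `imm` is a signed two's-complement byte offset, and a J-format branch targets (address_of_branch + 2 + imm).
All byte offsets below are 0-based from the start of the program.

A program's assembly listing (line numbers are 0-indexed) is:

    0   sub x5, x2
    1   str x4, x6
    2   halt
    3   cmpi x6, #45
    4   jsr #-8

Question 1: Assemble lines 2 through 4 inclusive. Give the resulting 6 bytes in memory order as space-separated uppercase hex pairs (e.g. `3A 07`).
C4 00 AF 2D E3 F8

L2: halt op=0x31:6|pad=0:10 ⇒ 0xc400 ⇒ big c4 00
L3: cmpi op=0x2b:6|rd=6:3|imm=45:7 ⇒ 0xaf2d ⇒ big af 2d
L4: jsr op=0x38:6|imm=-8:10 ⇒ 0xe3f8 ⇒ big e3 f8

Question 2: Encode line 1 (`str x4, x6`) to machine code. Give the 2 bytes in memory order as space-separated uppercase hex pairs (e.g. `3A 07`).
6E 60

1. str fields op=0x1b:6|rd=4:3|rs=6:3|pad=0:4 → word 6e60h → 6e 60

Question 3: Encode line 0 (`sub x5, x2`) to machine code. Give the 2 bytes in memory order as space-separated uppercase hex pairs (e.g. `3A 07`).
L0: sub op=0x1e:6|rd=5:3|rs=2:3|pad=0:4 ⇒ 0x7aa0 ⇒ big 7a a0

7A A0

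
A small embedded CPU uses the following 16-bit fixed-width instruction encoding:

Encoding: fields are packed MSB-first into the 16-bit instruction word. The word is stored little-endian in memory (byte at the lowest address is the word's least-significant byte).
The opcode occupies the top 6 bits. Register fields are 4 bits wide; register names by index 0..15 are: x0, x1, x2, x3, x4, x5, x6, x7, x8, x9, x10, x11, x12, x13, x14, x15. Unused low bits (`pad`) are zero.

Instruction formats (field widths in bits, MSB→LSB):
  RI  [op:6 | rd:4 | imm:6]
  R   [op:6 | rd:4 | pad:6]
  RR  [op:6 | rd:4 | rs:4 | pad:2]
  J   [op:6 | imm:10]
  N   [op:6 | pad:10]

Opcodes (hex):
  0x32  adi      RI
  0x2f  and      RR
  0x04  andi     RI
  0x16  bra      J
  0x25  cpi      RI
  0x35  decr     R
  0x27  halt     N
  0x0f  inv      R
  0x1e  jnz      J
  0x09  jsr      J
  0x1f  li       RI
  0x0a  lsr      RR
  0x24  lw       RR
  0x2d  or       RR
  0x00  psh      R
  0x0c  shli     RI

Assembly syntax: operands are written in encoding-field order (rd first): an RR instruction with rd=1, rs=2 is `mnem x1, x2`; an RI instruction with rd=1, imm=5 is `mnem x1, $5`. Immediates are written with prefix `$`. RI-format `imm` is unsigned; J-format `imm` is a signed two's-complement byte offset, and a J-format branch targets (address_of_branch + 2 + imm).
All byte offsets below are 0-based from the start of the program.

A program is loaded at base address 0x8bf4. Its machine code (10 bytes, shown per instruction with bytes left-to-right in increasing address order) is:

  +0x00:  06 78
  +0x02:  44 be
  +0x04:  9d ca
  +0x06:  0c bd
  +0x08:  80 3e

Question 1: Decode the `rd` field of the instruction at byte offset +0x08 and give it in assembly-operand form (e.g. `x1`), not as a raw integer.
x10

@+08  little-endian(80 3e) = 0x3e80
  top 6b → 0xf → inv [R]
  rd@[9:6]=0xa ⇒ x10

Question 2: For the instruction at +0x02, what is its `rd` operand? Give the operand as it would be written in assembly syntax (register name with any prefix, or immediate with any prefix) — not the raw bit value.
x9

@+02  little-endian(44 be) = 0xbe44
  opcode bits[15:10]=0x2f: and/RR
  rd: (w>>6)&0xf=0x9 → x9
  rs: (w>>2)&0xf=0x1 → x1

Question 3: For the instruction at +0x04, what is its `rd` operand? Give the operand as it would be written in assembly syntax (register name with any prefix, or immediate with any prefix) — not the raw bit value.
+0x04: 9d ca ⇒ word 0xca9d (little)
  opcode bits[15:10]=0x32: adi/RI
  [9:6] rd=10 = x10
  [5:0] imm=29 = $29

x10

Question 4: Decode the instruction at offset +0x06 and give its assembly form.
and x4, x3

[06] 0c bd → 0xbd0c
  opcode bits[15:10]=0x2f: and/RR
  [9:6] rd=4 = x4
  [5:2] rs=3 = x3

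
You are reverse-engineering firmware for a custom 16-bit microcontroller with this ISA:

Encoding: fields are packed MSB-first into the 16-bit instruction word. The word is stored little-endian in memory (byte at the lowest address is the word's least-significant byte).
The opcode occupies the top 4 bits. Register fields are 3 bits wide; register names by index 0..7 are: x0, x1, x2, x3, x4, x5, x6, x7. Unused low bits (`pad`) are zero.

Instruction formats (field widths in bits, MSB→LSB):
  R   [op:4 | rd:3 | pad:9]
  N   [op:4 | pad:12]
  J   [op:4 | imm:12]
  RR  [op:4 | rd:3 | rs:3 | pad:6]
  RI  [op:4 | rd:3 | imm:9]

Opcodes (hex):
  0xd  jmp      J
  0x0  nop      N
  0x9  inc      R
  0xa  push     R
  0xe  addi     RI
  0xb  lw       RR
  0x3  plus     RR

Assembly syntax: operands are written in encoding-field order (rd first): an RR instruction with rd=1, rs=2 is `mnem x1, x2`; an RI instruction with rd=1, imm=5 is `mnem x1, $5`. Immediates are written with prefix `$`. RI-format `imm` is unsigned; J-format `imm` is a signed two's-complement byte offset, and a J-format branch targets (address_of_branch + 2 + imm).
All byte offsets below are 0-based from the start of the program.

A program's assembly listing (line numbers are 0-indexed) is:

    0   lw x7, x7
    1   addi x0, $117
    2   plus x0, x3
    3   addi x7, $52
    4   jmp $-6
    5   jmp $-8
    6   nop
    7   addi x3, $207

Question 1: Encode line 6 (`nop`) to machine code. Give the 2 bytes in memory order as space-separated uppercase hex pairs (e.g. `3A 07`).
00 00

6. nop fields op=0x0:4|pad=0:12 → word 0000h → 00 00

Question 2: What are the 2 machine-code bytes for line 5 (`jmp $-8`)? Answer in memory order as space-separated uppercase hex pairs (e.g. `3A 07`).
F8 DF

5. jmp fields op=0xd:4|imm=-8:12 → word dff8h → f8 df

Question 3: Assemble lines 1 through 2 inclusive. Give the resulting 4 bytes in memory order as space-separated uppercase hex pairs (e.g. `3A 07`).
1. addi fields op=0xe:4|rd=0:3|imm=117:9 → word e075h → 75 e0
2. plus fields op=0x3:4|rd=0:3|rs=3:3|pad=0:6 → word 30c0h → c0 30

75 E0 C0 30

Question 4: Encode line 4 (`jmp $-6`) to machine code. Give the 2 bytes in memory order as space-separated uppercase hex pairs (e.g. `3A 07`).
4. jmp fields op=0xd:4|imm=-6:12 → word dffah → fa df

FA DF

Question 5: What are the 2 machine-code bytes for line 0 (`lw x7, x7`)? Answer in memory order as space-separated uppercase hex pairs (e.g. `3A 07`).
line 0 (lw): pack op=0xb:4|rd=7:3|rs=7:3|pad=0:6 = 0xbfc0; little→ c0 bf

C0 BF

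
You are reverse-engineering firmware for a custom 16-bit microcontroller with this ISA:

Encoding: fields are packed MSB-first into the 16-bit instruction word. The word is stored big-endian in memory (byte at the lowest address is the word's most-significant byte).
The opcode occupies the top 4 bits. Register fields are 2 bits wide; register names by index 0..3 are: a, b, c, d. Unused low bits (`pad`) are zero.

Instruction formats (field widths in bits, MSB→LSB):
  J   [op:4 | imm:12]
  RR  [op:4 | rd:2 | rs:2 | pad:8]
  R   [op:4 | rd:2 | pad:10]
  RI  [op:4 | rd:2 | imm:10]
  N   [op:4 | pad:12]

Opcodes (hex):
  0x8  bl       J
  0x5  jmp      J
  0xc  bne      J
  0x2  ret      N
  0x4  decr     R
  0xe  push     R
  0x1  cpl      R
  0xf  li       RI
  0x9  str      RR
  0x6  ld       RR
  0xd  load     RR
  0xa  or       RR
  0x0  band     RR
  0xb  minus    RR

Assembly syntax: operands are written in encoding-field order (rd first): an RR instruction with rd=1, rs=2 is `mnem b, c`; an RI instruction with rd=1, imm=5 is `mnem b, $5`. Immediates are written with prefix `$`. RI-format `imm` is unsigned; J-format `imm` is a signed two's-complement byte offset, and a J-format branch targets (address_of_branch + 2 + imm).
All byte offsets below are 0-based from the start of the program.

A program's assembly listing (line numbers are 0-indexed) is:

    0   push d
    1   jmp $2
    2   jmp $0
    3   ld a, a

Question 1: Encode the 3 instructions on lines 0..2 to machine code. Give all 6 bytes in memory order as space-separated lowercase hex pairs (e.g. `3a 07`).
ec 00 50 02 50 00

0. push fields op=0xe:4|rd=3:2|pad=0:10 → word ec00h → ec 00
1. jmp fields op=0x5:4|imm=2:12 → word 5002h → 50 02
2. jmp fields op=0x5:4|imm=0:12 → word 5000h → 50 00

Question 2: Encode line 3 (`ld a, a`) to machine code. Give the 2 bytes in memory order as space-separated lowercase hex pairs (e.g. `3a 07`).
60 00

L3: ld op=0x6:4|rd=0:2|rs=0:2|pad=0:8 ⇒ 0x6000 ⇒ big 60 00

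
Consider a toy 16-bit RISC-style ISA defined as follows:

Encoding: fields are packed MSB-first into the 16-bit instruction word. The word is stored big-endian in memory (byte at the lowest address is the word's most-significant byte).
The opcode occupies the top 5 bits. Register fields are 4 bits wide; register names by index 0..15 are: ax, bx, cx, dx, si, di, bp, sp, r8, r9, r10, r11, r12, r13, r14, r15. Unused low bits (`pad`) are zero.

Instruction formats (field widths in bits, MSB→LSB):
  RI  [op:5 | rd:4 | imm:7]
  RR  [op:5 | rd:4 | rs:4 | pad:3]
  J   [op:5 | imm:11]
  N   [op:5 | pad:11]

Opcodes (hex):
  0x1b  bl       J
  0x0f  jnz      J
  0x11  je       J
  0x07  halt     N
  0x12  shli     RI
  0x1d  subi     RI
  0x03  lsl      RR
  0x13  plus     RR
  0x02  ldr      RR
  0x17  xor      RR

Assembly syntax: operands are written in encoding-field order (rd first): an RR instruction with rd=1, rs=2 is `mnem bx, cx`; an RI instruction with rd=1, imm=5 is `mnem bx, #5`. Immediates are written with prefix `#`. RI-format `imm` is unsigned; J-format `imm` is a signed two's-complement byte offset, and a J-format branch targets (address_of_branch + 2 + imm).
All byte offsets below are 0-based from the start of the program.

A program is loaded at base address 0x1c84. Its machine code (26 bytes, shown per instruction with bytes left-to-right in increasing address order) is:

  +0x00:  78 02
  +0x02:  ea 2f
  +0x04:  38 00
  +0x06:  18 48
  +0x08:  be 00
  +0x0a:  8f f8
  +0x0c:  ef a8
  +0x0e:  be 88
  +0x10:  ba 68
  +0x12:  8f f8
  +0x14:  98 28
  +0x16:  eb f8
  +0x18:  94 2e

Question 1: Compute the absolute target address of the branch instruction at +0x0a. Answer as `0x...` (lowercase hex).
off 0x0a: read 8f f8 as big → 0x8ff8
  top 5b → 0x11 → je [J]
  imm: (w>>0)&0x7ff=0x7f8 (s11→-8) → #-8
  target = base 0x1c84 + off 0x0a + 2 + imm -8 = 0x1c88

0x1c88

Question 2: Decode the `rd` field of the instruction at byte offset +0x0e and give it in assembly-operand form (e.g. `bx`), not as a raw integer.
+0x0e: be 88 ⇒ word 0xbe88 (big)
  top 5b → 0x17 → xor [RR]
  rd: (w>>7)&0xf=0xd → r13
  rs: (w>>3)&0xf=0x1 → bx

r13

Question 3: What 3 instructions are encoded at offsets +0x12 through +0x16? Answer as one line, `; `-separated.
+0x12: 8f f8 ⇒ word 0x8ff8 (big)
  top 5b → 0x11 → je [J]
  [10:0] imm=2040 (s11→-8) = #-8
+0x14: 98 28 ⇒ word 0x9828 (big)
  top 5b → 0x13 → plus [RR]
  [10:7] rd=0 = ax
  [6:3] rs=5 = di
+0x16: eb f8 ⇒ word 0xebf8 (big)
  top 5b → 0x1d → subi [RI]
  [10:7] rd=7 = sp
  [6:0] imm=120 = #120

je #-8; plus ax, di; subi sp, #120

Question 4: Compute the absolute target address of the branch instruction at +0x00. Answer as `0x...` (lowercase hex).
+0x00: 78 02 ⇒ word 0x7802 (big)
  opcode bits[15:11]=0xf: jnz/J
  [10:0] imm=2 = #2
  target = base 0x1c84 + off 0x00 + 2 + imm 2 = 0x1c88

0x1c88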